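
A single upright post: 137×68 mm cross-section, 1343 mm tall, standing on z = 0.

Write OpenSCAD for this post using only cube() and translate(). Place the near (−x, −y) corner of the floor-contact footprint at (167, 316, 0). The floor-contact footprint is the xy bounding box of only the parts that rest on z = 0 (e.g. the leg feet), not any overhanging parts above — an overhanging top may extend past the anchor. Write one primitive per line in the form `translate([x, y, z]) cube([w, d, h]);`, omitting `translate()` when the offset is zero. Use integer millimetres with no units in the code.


translate([167, 316, 0]) cube([137, 68, 1343]);


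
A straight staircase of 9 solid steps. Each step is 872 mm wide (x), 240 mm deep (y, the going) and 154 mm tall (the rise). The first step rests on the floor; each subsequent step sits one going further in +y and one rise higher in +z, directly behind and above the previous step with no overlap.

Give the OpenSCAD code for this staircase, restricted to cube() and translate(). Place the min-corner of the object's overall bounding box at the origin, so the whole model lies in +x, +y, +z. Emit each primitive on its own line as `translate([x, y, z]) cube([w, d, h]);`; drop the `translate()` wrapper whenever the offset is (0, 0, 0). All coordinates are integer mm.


cube([872, 240, 154]);
translate([0, 240, 154]) cube([872, 240, 154]);
translate([0, 480, 308]) cube([872, 240, 154]);
translate([0, 720, 462]) cube([872, 240, 154]);
translate([0, 960, 616]) cube([872, 240, 154]);
translate([0, 1200, 770]) cube([872, 240, 154]);
translate([0, 1440, 924]) cube([872, 240, 154]);
translate([0, 1680, 1078]) cube([872, 240, 154]);
translate([0, 1920, 1232]) cube([872, 240, 154]);


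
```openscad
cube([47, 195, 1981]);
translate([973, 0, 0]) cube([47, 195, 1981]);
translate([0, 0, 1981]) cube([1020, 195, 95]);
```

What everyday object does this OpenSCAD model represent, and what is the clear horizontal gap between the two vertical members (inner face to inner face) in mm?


A door frame. The clear opening width is 926 mm.

Two 1981 mm tall posts with a header on top — a door frame. The left jamb is 47 mm wide at x = 0; the right jamb starts at x = 973. The clear opening is 973 − 47 = 926 mm.


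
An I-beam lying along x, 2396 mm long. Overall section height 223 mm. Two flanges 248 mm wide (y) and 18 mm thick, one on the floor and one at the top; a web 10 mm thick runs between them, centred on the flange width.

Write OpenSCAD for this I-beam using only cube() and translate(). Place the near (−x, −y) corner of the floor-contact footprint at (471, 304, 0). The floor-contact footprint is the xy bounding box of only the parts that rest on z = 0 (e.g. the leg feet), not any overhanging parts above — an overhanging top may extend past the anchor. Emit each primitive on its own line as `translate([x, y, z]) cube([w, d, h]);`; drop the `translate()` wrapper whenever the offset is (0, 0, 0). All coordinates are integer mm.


translate([471, 304, 0]) cube([2396, 248, 18]);
translate([471, 423, 18]) cube([2396, 10, 187]);
translate([471, 304, 205]) cube([2396, 248, 18]);


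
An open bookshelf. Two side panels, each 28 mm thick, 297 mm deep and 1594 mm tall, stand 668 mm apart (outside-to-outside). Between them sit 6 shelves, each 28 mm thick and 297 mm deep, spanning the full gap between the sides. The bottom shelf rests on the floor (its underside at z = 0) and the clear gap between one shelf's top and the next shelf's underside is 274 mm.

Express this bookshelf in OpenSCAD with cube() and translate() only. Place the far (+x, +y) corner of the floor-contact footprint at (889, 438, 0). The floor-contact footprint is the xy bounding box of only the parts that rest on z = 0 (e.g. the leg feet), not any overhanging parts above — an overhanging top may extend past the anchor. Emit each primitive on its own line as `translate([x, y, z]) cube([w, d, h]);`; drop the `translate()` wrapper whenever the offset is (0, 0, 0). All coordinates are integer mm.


translate([221, 141, 0]) cube([28, 297, 1594]);
translate([861, 141, 0]) cube([28, 297, 1594]);
translate([249, 141, 0]) cube([612, 297, 28]);
translate([249, 141, 302]) cube([612, 297, 28]);
translate([249, 141, 604]) cube([612, 297, 28]);
translate([249, 141, 906]) cube([612, 297, 28]);
translate([249, 141, 1208]) cube([612, 297, 28]);
translate([249, 141, 1510]) cube([612, 297, 28]);


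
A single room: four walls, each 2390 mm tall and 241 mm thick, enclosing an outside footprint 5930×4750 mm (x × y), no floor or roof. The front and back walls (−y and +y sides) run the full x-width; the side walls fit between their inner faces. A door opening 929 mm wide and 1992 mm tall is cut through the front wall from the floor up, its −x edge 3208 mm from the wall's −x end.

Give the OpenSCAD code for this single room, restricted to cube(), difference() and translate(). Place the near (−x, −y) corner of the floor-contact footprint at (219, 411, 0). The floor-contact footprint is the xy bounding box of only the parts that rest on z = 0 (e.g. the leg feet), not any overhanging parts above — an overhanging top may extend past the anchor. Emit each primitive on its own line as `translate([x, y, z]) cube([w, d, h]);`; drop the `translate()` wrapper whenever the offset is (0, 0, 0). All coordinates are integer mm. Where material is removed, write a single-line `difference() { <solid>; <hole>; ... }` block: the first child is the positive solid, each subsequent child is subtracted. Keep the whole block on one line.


difference() { translate([219, 411, 0]) cube([5930, 241, 2390]); translate([3427, 411, 0]) cube([929, 241, 1992]); }
translate([219, 4920, 0]) cube([5930, 241, 2390]);
translate([219, 652, 0]) cube([241, 4268, 2390]);
translate([5908, 652, 0]) cube([241, 4268, 2390]);


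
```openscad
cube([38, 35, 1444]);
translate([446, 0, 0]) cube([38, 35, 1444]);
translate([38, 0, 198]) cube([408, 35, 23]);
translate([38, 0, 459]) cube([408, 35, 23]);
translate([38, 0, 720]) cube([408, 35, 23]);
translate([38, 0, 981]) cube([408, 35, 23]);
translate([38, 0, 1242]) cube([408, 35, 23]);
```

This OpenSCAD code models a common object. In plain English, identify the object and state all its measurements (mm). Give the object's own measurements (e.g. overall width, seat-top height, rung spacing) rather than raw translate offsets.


A straight ladder. Two 38×35 mm vertical rails, 1444 mm tall, stand 484 mm apart (outside-to-outside) with their front faces coplanar on the −y side. 5 rungs, each 35 mm deep and 23 mm tall, span between the inner faces of the rails, front faces flush with the rails. The lowest rung's underside is at z = 198 mm and rungs are spaced 261 mm apart (underside to underside).


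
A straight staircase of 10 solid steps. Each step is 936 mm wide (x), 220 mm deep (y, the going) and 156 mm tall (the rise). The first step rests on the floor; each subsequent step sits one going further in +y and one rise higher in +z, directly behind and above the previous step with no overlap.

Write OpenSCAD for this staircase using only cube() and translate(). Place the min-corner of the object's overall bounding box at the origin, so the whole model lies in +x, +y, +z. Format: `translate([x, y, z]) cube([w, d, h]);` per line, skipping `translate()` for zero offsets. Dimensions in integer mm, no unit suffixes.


cube([936, 220, 156]);
translate([0, 220, 156]) cube([936, 220, 156]);
translate([0, 440, 312]) cube([936, 220, 156]);
translate([0, 660, 468]) cube([936, 220, 156]);
translate([0, 880, 624]) cube([936, 220, 156]);
translate([0, 1100, 780]) cube([936, 220, 156]);
translate([0, 1320, 936]) cube([936, 220, 156]);
translate([0, 1540, 1092]) cube([936, 220, 156]);
translate([0, 1760, 1248]) cube([936, 220, 156]);
translate([0, 1980, 1404]) cube([936, 220, 156]);


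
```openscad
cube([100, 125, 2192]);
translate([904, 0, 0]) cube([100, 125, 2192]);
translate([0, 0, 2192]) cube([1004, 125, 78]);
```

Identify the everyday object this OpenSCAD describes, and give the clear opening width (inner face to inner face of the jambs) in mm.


A door frame. The clear opening width is 804 mm.

Two 2192 mm tall posts with a header on top — a door frame. The left jamb is 100 mm wide at x = 0; the right jamb starts at x = 904. The clear opening is 904 − 100 = 804 mm.


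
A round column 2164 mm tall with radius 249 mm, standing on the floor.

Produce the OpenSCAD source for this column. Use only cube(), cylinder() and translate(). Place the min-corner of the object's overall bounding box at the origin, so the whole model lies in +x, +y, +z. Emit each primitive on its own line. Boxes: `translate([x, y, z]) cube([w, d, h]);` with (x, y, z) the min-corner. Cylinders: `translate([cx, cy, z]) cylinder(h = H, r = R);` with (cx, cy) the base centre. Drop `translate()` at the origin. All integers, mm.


translate([249, 249, 0]) cylinder(h = 2164, r = 249);


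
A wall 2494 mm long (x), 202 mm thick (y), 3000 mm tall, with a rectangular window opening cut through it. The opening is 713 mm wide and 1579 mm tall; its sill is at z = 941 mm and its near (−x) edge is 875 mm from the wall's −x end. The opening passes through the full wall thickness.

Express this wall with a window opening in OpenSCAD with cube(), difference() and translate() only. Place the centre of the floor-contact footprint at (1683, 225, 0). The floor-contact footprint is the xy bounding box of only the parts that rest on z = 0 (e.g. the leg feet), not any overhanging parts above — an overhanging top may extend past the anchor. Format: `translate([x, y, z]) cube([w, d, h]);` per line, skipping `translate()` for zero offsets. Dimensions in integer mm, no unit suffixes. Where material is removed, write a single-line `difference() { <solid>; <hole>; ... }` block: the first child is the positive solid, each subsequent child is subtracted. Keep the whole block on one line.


difference() { translate([436, 124, 0]) cube([2494, 202, 3000]); translate([1311, 124, 941]) cube([713, 202, 1579]); }


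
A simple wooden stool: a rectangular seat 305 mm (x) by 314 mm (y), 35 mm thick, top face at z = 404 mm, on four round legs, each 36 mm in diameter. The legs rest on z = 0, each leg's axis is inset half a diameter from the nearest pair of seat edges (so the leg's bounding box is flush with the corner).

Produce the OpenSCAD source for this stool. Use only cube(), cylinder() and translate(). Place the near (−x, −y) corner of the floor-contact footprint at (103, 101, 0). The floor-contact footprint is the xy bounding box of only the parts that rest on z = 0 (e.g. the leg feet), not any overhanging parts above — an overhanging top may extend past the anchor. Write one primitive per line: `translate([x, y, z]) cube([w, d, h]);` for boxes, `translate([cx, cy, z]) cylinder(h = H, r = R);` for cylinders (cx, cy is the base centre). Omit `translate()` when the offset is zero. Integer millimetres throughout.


translate([103, 101, 369]) cube([305, 314, 35]);
translate([121, 119, 0]) cylinder(h = 369, r = 18);
translate([390, 119, 0]) cylinder(h = 369, r = 18);
translate([121, 397, 0]) cylinder(h = 369, r = 18);
translate([390, 397, 0]) cylinder(h = 369, r = 18);


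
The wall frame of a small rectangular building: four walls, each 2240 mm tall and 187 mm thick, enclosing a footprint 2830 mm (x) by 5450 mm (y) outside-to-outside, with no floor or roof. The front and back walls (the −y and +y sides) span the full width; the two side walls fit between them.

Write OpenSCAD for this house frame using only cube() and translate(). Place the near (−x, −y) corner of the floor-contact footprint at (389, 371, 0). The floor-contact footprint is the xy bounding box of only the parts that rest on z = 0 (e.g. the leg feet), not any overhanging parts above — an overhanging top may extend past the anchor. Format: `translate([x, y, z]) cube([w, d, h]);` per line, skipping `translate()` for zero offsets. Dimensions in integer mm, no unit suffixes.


translate([389, 371, 0]) cube([2830, 187, 2240]);
translate([389, 5634, 0]) cube([2830, 187, 2240]);
translate([389, 558, 0]) cube([187, 5076, 2240]);
translate([3032, 558, 0]) cube([187, 5076, 2240]);


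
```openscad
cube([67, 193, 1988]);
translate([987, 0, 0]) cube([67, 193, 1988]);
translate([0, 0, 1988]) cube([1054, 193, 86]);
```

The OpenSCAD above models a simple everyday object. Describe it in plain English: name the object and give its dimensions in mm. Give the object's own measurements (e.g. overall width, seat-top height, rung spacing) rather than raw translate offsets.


A door frame. The clear opening is 920 mm wide and 1988 mm high. Two 67 mm wide jambs, 193 mm deep, stand either side of the opening from the floor to the top of the opening. A 86 mm thick head sits across the top of both jambs, spanning the full outside width of the frame.


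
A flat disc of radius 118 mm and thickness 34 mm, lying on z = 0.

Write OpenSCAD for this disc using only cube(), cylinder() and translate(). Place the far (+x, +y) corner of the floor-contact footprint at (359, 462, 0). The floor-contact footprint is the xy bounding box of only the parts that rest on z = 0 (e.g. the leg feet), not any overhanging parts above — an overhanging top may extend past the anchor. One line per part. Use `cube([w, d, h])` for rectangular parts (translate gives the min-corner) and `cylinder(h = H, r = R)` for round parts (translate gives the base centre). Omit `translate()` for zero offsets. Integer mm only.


translate([241, 344, 0]) cylinder(h = 34, r = 118);


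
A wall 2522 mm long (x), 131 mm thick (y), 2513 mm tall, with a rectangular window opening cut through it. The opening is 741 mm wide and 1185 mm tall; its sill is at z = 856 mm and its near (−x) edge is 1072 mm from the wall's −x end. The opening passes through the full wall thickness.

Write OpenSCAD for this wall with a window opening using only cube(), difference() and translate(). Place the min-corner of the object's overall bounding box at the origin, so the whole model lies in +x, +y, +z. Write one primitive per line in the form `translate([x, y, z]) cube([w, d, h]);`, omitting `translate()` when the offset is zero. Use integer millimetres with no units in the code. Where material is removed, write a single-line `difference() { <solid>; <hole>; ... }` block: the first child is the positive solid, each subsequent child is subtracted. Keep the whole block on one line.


difference() { cube([2522, 131, 2513]); translate([1072, 0, 856]) cube([741, 131, 1185]); }


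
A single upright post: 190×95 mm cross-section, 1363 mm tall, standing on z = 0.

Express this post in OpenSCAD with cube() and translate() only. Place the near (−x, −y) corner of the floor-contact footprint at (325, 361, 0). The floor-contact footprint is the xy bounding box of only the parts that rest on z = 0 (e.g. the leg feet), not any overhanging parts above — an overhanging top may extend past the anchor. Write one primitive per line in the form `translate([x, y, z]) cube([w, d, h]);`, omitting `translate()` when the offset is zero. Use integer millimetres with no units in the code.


translate([325, 361, 0]) cube([190, 95, 1363]);


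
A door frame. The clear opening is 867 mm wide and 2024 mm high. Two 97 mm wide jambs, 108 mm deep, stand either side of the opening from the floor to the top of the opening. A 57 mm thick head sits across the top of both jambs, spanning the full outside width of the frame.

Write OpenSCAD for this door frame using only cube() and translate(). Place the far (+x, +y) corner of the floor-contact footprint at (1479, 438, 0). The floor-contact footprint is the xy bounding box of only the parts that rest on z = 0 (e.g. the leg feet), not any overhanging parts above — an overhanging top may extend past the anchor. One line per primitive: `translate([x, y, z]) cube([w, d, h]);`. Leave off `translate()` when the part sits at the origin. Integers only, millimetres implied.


translate([418, 330, 0]) cube([97, 108, 2024]);
translate([1382, 330, 0]) cube([97, 108, 2024]);
translate([418, 330, 2024]) cube([1061, 108, 57]);


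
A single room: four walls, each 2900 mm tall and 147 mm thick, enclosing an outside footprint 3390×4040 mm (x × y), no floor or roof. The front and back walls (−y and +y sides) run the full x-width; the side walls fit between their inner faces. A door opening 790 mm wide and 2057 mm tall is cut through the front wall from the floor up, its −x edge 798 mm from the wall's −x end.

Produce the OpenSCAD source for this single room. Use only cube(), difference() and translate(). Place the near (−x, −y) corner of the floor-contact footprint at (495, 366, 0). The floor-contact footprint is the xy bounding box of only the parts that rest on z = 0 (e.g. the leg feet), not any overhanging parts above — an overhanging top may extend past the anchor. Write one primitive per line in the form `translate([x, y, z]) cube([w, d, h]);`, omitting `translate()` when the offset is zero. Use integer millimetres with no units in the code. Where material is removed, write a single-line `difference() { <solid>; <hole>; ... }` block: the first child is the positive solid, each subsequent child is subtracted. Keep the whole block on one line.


difference() { translate([495, 366, 0]) cube([3390, 147, 2900]); translate([1293, 366, 0]) cube([790, 147, 2057]); }
translate([495, 4259, 0]) cube([3390, 147, 2900]);
translate([495, 513, 0]) cube([147, 3746, 2900]);
translate([3738, 513, 0]) cube([147, 3746, 2900]);


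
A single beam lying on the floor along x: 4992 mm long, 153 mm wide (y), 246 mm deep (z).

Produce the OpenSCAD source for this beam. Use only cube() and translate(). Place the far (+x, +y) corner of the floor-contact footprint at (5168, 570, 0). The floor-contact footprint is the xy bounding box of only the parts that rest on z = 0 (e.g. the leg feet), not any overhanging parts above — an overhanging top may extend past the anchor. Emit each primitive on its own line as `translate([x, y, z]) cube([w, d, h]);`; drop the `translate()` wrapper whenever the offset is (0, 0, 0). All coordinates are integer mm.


translate([176, 417, 0]) cube([4992, 153, 246]);


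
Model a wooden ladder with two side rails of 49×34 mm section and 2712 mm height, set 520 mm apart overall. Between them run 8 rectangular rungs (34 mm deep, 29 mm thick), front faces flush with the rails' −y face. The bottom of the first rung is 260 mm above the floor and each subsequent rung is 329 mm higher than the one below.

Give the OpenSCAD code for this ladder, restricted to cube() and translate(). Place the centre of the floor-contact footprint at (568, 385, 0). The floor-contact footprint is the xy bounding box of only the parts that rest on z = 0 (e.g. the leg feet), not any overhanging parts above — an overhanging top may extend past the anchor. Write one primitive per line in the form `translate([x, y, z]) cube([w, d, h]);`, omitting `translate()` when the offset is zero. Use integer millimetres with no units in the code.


// rung span = 520 - 2*49 = 422
// rung[k] z = 260 + k*329
translate([308, 368, 0]) cube([49, 34, 2712]);
translate([779, 368, 0]) cube([49, 34, 2712]);
translate([357, 368, 260]) cube([422, 34, 29]);
translate([357, 368, 589]) cube([422, 34, 29]);
translate([357, 368, 918]) cube([422, 34, 29]);
translate([357, 368, 1247]) cube([422, 34, 29]);
translate([357, 368, 1576]) cube([422, 34, 29]);
translate([357, 368, 1905]) cube([422, 34, 29]);
translate([357, 368, 2234]) cube([422, 34, 29]);
translate([357, 368, 2563]) cube([422, 34, 29]);


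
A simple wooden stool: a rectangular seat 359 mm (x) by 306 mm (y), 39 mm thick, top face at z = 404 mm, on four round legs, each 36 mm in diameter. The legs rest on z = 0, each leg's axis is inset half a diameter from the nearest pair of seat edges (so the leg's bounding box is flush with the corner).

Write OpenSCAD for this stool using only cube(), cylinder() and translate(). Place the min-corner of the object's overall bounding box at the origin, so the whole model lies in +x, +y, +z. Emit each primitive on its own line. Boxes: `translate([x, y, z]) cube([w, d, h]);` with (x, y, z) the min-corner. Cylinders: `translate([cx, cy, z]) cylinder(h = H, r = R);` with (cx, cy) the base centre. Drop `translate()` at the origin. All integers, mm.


translate([0, 0, 365]) cube([359, 306, 39]);
translate([18, 18, 0]) cylinder(h = 365, r = 18);
translate([341, 18, 0]) cylinder(h = 365, r = 18);
translate([18, 288, 0]) cylinder(h = 365, r = 18);
translate([341, 288, 0]) cylinder(h = 365, r = 18);


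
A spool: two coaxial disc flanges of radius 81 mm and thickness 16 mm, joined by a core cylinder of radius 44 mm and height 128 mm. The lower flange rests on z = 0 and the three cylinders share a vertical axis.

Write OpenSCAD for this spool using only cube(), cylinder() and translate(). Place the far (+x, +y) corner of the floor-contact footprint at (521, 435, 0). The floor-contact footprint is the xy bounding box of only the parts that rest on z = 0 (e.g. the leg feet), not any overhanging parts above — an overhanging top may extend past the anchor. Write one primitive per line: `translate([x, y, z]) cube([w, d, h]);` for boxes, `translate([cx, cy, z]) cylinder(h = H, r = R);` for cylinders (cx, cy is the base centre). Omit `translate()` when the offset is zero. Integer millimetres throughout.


translate([440, 354, 0]) cylinder(h = 16, r = 81);
translate([440, 354, 16]) cylinder(h = 128, r = 44);
translate([440, 354, 144]) cylinder(h = 16, r = 81);


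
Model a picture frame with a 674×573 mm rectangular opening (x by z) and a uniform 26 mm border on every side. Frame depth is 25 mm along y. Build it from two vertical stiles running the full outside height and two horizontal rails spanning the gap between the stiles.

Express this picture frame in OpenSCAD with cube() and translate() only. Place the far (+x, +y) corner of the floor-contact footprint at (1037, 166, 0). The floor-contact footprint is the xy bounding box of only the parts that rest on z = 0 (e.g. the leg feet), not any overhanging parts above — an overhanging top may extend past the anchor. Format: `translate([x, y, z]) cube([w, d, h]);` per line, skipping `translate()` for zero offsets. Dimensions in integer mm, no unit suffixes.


translate([311, 141, 0]) cube([26, 25, 625]);
translate([1011, 141, 0]) cube([26, 25, 625]);
translate([337, 141, 0]) cube([674, 25, 26]);
translate([337, 141, 599]) cube([674, 25, 26]);


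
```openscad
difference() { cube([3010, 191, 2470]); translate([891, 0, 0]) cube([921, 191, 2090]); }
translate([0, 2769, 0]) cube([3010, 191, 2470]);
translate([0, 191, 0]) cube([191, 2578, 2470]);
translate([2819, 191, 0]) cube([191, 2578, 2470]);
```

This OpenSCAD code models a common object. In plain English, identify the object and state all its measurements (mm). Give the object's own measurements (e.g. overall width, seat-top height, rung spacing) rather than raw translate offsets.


A single room: four walls, each 2470 mm tall and 191 mm thick, enclosing an outside footprint 3010×2960 mm (x × y), no floor or roof. The front and back walls (−y and +y sides) run the full x-width; the side walls fit between their inner faces. A door opening 921 mm wide and 2090 mm tall is cut through the front wall from the floor up, its −x edge 891 mm from the wall's −x end.


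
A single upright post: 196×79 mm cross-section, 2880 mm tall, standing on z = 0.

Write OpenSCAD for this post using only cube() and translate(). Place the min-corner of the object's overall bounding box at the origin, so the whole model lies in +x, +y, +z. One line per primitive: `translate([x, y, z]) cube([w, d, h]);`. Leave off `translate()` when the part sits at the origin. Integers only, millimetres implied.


cube([196, 79, 2880]);


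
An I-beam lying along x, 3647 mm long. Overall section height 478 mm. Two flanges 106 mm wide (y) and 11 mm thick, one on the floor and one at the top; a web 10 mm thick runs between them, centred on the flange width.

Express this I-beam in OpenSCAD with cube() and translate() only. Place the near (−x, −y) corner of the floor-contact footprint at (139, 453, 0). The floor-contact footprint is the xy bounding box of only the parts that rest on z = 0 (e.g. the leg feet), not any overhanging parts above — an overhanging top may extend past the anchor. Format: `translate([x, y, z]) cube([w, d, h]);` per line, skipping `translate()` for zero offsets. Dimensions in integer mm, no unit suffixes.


translate([139, 453, 0]) cube([3647, 106, 11]);
translate([139, 501, 11]) cube([3647, 10, 456]);
translate([139, 453, 467]) cube([3647, 106, 11]);


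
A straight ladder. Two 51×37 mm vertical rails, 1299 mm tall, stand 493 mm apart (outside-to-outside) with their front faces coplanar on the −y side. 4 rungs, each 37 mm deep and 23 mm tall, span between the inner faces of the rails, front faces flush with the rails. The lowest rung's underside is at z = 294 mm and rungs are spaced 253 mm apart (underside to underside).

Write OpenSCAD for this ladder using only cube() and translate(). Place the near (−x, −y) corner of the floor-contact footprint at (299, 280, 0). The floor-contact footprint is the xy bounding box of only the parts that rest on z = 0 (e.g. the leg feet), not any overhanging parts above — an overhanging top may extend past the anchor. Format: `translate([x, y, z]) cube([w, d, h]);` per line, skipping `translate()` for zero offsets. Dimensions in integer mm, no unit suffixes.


// rung span = 493 - 2*51 = 391
// rung[k] z = 294 + k*253
translate([299, 280, 0]) cube([51, 37, 1299]);
translate([741, 280, 0]) cube([51, 37, 1299]);
translate([350, 280, 294]) cube([391, 37, 23]);
translate([350, 280, 547]) cube([391, 37, 23]);
translate([350, 280, 800]) cube([391, 37, 23]);
translate([350, 280, 1053]) cube([391, 37, 23]);


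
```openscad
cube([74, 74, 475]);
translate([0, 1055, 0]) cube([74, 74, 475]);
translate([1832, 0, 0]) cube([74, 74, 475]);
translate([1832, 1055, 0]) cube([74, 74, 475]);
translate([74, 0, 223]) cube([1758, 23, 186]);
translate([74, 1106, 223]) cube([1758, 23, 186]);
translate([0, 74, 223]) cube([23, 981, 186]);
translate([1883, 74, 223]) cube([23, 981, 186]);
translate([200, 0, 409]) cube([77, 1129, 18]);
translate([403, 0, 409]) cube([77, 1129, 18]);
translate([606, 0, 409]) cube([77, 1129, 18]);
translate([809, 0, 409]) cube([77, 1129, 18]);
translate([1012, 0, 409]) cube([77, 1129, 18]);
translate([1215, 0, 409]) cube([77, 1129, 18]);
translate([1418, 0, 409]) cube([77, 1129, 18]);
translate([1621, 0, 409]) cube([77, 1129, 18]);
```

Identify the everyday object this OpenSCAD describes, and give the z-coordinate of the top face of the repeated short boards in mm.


A bed frame. The slat-top height is 427 mm.

Four posts, four rails, and a row of slats — a bed frame. Slats sit on the rails at z = 223 + 186 = 409; with slat thickness 18, the top is 427 mm.


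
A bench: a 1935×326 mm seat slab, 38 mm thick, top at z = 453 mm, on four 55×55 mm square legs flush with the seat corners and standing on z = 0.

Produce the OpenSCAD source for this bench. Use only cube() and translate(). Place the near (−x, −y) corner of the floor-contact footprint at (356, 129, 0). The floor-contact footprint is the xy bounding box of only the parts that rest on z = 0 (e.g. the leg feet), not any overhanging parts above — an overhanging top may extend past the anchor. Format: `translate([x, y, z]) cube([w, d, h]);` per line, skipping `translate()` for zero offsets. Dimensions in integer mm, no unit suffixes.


translate([356, 129, 415]) cube([1935, 326, 38]);
translate([356, 129, 0]) cube([55, 55, 415]);
translate([356, 400, 0]) cube([55, 55, 415]);
translate([2236, 129, 0]) cube([55, 55, 415]);
translate([2236, 400, 0]) cube([55, 55, 415]);


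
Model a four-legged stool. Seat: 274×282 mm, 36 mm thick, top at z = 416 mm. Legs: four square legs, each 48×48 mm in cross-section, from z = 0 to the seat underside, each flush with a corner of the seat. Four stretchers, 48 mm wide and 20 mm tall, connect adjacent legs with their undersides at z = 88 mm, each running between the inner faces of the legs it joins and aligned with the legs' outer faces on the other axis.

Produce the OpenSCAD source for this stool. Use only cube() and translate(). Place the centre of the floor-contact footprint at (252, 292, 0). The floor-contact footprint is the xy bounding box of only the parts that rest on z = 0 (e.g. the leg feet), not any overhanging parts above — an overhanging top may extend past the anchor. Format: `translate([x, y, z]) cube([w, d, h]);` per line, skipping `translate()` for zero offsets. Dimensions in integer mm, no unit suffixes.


translate([115, 151, 380]) cube([274, 282, 36]);
translate([115, 151, 0]) cube([48, 48, 380]);
translate([341, 151, 0]) cube([48, 48, 380]);
translate([115, 385, 0]) cube([48, 48, 380]);
translate([341, 385, 0]) cube([48, 48, 380]);
translate([163, 151, 88]) cube([178, 48, 20]);
translate([163, 385, 88]) cube([178, 48, 20]);
translate([115, 199, 88]) cube([48, 186, 20]);
translate([341, 199, 88]) cube([48, 186, 20]);


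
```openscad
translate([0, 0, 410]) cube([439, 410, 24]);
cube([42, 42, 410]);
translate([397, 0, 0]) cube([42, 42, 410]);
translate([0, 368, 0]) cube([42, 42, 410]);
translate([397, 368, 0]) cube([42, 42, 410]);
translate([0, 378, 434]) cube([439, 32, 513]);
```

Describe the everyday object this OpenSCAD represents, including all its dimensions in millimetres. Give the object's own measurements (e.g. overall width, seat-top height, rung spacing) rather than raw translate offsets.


A chair. The seat is a 439×410×24 mm slab with its top at z = 434 mm, on four 42×42 mm corner legs (flush with the seat edges, standing on z = 0). A flat backrest 32 mm thick, 513 mm tall, spans the full seat width and rises from the seat top along its +y edge, rear face flush with the rear of the seat.


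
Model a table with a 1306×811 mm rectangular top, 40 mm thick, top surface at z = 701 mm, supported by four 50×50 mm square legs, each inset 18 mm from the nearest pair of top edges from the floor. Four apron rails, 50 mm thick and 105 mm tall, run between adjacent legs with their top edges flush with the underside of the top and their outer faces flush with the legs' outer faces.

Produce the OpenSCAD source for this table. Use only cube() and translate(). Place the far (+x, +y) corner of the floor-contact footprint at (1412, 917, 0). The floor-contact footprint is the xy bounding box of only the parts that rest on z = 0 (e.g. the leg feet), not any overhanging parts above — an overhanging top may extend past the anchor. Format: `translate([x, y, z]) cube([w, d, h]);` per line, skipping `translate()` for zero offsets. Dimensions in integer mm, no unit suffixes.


// leg_h = 701 - 40 = 661
// apron z = 661 - 105 = 556
translate([124, 124, 661]) cube([1306, 811, 40]);
translate([142, 142, 0]) cube([50, 50, 661]);
translate([1362, 142, 0]) cube([50, 50, 661]);
translate([142, 867, 0]) cube([50, 50, 661]);
translate([1362, 867, 0]) cube([50, 50, 661]);
translate([192, 142, 556]) cube([1170, 50, 105]);
translate([192, 867, 556]) cube([1170, 50, 105]);
translate([142, 192, 556]) cube([50, 675, 105]);
translate([1362, 192, 556]) cube([50, 675, 105]);


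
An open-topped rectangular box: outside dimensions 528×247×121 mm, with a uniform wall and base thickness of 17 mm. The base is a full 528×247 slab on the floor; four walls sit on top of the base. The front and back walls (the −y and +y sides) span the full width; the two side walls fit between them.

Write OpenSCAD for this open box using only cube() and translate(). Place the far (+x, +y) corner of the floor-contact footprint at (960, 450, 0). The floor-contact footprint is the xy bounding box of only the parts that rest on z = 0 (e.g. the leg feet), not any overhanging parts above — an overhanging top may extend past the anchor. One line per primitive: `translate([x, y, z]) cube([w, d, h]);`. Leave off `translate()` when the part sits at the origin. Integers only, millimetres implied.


translate([432, 203, 0]) cube([528, 247, 17]);
translate([432, 203, 17]) cube([528, 17, 104]);
translate([432, 433, 17]) cube([528, 17, 104]);
translate([432, 220, 17]) cube([17, 213, 104]);
translate([943, 220, 17]) cube([17, 213, 104]);


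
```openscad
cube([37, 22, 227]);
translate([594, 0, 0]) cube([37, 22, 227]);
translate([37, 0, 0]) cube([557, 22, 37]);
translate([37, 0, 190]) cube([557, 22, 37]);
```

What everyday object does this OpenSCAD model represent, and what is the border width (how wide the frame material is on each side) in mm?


A picture frame. The border width is 37 mm.

Four thin pieces enclosing a rectangular opening — a picture frame. The two full-height stiles are 227 mm tall; the top rail sits at z = 190 and is 37 mm tall, so the border above the opening is 227 − 190 = 37 mm, matching the stile x-width.


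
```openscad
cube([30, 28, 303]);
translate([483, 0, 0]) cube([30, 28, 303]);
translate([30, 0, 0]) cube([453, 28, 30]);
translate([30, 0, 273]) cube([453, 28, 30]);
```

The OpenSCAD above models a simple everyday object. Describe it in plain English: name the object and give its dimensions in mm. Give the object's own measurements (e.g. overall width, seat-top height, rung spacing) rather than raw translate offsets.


A rectangular picture frame lying in the x–z plane (depth along y). The opening is 453 mm wide (x) by 243 mm tall (z), surrounded by a border 30 mm wide on all four sides. The frame is 28 mm deep and is made of two full-height vertical stiles with two horizontal rails fitted between them.


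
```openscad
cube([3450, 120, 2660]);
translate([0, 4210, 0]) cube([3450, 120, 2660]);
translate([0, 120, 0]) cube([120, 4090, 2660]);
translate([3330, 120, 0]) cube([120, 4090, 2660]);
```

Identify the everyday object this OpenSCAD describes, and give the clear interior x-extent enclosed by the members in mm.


A house (or room) frame. The interior width is 3210 mm.

Four 2660 mm walls enclosing a rectangle with no floor or roof — a room or house frame. Outside width is 3450 mm and wall thickness is 120 mm, so the interior width is 3450 − 2 × 120 = 3210 mm.


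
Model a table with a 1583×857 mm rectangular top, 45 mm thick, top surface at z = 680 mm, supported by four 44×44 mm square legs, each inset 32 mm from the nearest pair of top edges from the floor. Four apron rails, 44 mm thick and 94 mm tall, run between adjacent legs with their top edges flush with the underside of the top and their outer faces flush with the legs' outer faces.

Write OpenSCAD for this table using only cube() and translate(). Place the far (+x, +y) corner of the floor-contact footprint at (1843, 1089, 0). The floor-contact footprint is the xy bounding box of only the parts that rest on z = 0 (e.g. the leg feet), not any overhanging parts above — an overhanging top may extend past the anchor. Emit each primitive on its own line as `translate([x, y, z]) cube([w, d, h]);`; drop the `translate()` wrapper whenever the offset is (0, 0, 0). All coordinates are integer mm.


translate([292, 264, 635]) cube([1583, 857, 45]);
translate([324, 296, 0]) cube([44, 44, 635]);
translate([1799, 296, 0]) cube([44, 44, 635]);
translate([324, 1045, 0]) cube([44, 44, 635]);
translate([1799, 1045, 0]) cube([44, 44, 635]);
translate([368, 296, 541]) cube([1431, 44, 94]);
translate([368, 1045, 541]) cube([1431, 44, 94]);
translate([324, 340, 541]) cube([44, 705, 94]);
translate([1799, 340, 541]) cube([44, 705, 94]);


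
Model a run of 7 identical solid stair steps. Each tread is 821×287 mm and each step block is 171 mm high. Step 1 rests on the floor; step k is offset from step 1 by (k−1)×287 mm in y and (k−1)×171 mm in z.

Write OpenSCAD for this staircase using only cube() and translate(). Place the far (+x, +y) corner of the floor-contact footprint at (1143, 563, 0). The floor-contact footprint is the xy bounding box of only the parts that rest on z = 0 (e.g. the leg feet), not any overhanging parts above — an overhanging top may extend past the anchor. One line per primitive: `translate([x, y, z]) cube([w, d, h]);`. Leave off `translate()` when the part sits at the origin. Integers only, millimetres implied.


translate([322, 276, 0]) cube([821, 287, 171]);
translate([322, 563, 171]) cube([821, 287, 171]);
translate([322, 850, 342]) cube([821, 287, 171]);
translate([322, 1137, 513]) cube([821, 287, 171]);
translate([322, 1424, 684]) cube([821, 287, 171]);
translate([322, 1711, 855]) cube([821, 287, 171]);
translate([322, 1998, 1026]) cube([821, 287, 171]);


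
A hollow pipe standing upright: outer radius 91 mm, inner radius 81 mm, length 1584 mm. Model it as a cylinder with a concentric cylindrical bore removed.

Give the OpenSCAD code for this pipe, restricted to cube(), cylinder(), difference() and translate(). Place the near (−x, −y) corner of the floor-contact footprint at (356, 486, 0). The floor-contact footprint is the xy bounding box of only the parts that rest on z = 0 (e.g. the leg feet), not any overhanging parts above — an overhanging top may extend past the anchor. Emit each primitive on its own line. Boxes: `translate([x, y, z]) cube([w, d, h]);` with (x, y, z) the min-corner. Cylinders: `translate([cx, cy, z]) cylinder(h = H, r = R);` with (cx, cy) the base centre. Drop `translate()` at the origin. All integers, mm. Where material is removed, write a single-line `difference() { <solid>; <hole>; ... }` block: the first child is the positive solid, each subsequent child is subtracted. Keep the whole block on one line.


difference() { translate([447, 577, 0]) cylinder(h = 1584, r = 91); translate([447, 577, 0]) cylinder(h = 1584, r = 81); }


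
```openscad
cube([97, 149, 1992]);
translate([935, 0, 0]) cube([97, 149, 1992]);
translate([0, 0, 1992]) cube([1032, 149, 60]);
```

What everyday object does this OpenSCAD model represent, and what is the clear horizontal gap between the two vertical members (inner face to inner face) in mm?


A door frame. The clear opening width is 838 mm.

Two 1992 mm tall posts with a header on top — a door frame. The left jamb is 97 mm wide at x = 0; the right jamb starts at x = 935. The clear opening is 935 − 97 = 838 mm.


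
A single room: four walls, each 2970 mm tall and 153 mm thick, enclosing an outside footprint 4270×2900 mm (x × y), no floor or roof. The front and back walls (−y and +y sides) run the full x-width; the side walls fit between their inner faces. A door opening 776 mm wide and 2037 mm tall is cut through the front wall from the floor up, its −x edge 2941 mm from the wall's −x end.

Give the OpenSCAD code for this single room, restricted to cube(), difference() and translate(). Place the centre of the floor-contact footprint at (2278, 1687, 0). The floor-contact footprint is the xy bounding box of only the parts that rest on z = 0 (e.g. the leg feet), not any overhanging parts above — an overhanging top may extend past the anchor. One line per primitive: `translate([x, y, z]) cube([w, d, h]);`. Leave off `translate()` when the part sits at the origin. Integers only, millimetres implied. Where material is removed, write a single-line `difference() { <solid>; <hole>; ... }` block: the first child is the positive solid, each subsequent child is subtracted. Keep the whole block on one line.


difference() { translate([143, 237, 0]) cube([4270, 153, 2970]); translate([3084, 237, 0]) cube([776, 153, 2037]); }
translate([143, 2984, 0]) cube([4270, 153, 2970]);
translate([143, 390, 0]) cube([153, 2594, 2970]);
translate([4260, 390, 0]) cube([153, 2594, 2970]);


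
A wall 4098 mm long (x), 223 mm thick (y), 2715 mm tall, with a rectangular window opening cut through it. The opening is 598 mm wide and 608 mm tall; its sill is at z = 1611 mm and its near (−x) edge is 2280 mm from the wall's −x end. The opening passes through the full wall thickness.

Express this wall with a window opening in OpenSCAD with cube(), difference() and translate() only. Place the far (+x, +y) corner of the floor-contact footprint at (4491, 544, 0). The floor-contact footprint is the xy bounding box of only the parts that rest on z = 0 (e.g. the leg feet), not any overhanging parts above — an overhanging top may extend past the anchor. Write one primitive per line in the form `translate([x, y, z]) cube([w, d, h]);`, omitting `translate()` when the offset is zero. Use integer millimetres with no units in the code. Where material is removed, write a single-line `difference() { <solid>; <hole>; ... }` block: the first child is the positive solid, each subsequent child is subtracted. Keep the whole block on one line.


difference() { translate([393, 321, 0]) cube([4098, 223, 2715]); translate([2673, 321, 1611]) cube([598, 223, 608]); }
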